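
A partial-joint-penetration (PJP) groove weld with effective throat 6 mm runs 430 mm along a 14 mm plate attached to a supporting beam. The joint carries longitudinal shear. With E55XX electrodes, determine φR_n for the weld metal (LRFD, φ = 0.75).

φR_n ≈ 639 kN

E55XX → F_EXX = 550 MPa.
Effective throat (given) t_e = 6 mm.
A_we = 6 × 430 = 2580 mm².
F_nw = 0.6 F_EXX = 330 MPa.
φR_n = 0.75 × 330 × 2580 × 10⁻³ = 638.5 kN.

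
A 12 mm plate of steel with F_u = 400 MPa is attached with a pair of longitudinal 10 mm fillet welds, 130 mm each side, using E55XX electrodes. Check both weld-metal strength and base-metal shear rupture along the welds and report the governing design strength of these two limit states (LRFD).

E55XX → F_EXX = 550 MPa.
t_e = 0.707 × 10 = 7.07 mm; L = 260 mm.
Weld metal: φR_n = 0.75 × 0.6 × 550 × 7.07 × 260 × 10⁻³ = 455 kN.
Base metal (shear rupture): φR_n = 0.75 × 0.6 × 400 × 12 × 260 × 10⁻³ = 561.6 kN.
Governing: weld metal.

φR_n ≈ 455 kN (weld metal governs)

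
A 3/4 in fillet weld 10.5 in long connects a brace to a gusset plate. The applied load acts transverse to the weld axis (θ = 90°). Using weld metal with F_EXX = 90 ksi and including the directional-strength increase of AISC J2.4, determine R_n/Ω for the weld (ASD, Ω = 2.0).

R_n/Ω ≈ 225 kip

t_e = 0.707 × 0.75 = 0.5302 in; A_we = 0.5302 × 10.5 = 5.568 in².
Directional factor: 1.0 + 0.5 sin^1.5(90°) = 1.5.
F_nw = 0.6 × 90 × 1.5 = 81 ksi.
R_n/Ω = (81 × 5.568) / 2.0 = 225.5 kip.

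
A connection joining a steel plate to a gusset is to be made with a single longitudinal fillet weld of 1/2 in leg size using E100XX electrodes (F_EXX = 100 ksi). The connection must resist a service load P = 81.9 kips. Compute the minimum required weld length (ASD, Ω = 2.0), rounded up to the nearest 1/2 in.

Throat t_e = 0.707 × 0.5 = 0.3535 in.
r_n/Ω = (0.6 × 100 × 0.3535) / 2.0 = 10.6 kip/in.
L_req = P / (r_n/Ω) = 81.9 / 10.6 = 7.723 in total.
Round up → use L = 8 in.

L = 8 in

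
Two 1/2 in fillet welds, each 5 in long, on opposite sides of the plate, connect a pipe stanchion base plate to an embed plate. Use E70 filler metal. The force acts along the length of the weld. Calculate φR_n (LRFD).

φR_n ≈ 111 kip

E70XX → F_EXX = 70 ksi.
Effective throat t_e = 0.707 × 0.5 = 0.3535 in.
Total length L = 10 in; A_we = 0.3535 × 10 = 3.535 in².
F_nw = 0.6 F_EXX = 0.6 × 70 = 42 ksi.
φR_n = 0.75 × 42 × 3.535 = 111.4 kip.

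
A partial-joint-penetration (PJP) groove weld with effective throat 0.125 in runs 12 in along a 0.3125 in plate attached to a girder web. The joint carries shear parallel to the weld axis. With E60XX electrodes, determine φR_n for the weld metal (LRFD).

E60XX → F_EXX = 60 ksi.
Effective throat (given) t_e = 0.125 in.
A_we = 0.125 × 12 = 1.5 in².
F_nw = 0.6 F_EXX = 36 ksi.
φR_n = 0.75 × 36 × 1.5 = 40.5 kip.

φR_n ≈ 40.5 kip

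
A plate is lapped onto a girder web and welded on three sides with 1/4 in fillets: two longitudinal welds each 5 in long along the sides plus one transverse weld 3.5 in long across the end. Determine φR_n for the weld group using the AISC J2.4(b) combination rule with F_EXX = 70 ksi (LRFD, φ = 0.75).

φR_n ≈ 76.6 kip

t_e = 0.707 × 0.25 = 0.1767 in.
R_nwl = 0.6 × 70 × 0.1767 × 10 = 74.23 kip (longitudinal, 2 welds).
R_nwt = 0.6 × 70 × 0.1767 × 3.5 = 25.98 kip (transverse, base value).
(i) R_nwl + R_nwt = 100.2 kip; (ii) 0.85 R_nwl + 1.5 R_nwt = 102.1 kip.
R_n = max = 102.1 kip [governs: (ii)]; φR_n = 76.55 kip.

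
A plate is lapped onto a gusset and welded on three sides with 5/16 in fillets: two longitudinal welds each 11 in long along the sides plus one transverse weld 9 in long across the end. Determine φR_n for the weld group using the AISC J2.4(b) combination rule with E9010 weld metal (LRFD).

E90XX → F_EXX = 90 ksi.
t_e = 0.707 × 0.3125 = 0.2209 in.
R_nwl = 0.6 × 90 × 0.2209 × 22 = 262.5 kip (longitudinal, 2 welds).
R_nwt = 0.6 × 90 × 0.2209 × 9 = 107.4 kip (transverse, base value).
(i) R_nwl + R_nwt = 369.8 kip; (ii) 0.85 R_nwl + 1.5 R_nwt = 384.2 kip.
R_n = max = 384.2 kip [governs: (ii)]; φR_n = 288.1 kip.

φR_n ≈ 288 kip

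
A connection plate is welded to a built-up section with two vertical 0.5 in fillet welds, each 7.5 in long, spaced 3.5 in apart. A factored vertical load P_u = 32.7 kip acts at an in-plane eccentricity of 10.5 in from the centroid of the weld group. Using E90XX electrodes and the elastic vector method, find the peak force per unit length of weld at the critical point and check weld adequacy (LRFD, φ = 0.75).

E90XX → F_EXX = 90 ksi.
Total weld length L_w = 15 in. Treat welds as unit-width lines.
Polar moment about centroid: J = 2[d³/12 + d(b/2)²] = 2[7.5³/12 + 7.5×1.75²] = 116.2 in³.
Direct shear f_v = P/L_w = 32.7 / 15 = 2.18 kip/in (vertical).
Torsion M = P·e = 32.7 × 10.5 = 343.35 kip·in.
Critical point at (x, y) = (1.75, 3.75) from centroid. f_tx = M·y/J = 11.08 kip/in; f_ty = M·x/J = 5.169 kip/in.
Resultant f_max = √[f_tx² + (f_v + f_ty)²] = √[11.08² + (2.18 + 5.169)²] = 13.29 kip/in.
Capacity per unit length: φr_n = 0.75 × 0.6 × 90 × (0.707 × 0.5) = 14.32 kip/in.
13.29 ≤ 14.32 → adequate.

f_max ≈ 13.3 kip/in; adequate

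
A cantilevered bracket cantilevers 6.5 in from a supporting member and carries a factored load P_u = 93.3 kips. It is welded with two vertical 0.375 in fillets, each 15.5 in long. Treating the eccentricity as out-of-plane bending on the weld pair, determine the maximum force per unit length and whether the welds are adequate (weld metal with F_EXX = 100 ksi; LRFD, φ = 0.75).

L_w = 2 × 15.5 = 31 in; section modulus (unit throat) S = 2 × L²/6 = 80.08 in².
Direct shear f_v = P/L_w = 93.3/31 = 3.01 kip/in.
Moment M = P × e = 93.3 × 6.5 = 606.45 kip·in; bending f_b = M/S = 7.573 kip/in.
f_max = √(f_v² + f_b²) = √(3.01² + 7.573²) = 8.149 kip/in.
φr_n = 0.75 × 0.6 × 100 × (0.707 × 0.375) = 11.93 kip/in → adequate.

f_max ≈ 8.15 kip/in; adequate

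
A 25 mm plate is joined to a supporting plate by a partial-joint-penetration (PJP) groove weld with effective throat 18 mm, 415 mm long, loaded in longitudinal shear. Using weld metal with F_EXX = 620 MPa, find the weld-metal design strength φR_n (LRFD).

φR_n ≈ 2080 kN

Effective throat (given) t_e = 18 mm.
A_we = 18 × 415 = 7470 mm².
F_nw = 0.6 F_EXX = 372 MPa.
φR_n = 0.75 × 372 × 7470 × 10⁻³ = 2084 kN.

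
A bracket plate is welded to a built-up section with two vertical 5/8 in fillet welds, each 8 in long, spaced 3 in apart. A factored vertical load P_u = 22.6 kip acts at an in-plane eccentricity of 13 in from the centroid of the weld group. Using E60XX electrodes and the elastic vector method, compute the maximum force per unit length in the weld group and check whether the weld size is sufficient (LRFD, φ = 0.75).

f_max ≈ 10.9 kip/in; adequate

E60XX → F_EXX = 60 ksi.
Total weld length L_w = 16 in. Treat welds as unit-width lines.
Polar moment about centroid: J = 2[d³/12 + d(b/2)²] = 2[8³/12 + 8×1.5²] = 121.3 in³.
Direct shear f_v = P/L_w = 22.6 / 16 = 1.413 kip/in (vertical).
Torsion M = P·e = 22.6 × 13 = 293.8 kip·in.
Critical point at (x, y) = (1.5, 4) from centroid. f_tx = M·y/J = 9.686 kip/in; f_ty = M·x/J = 3.632 kip/in.
Resultant f_max = √[f_tx² + (f_v + f_ty)²] = √[9.686² + (1.413 + 3.632)²] = 10.92 kip/in.
Capacity per unit length: φr_n = 0.75 × 0.6 × 60 × (0.707 × 0.625) = 11.93 kip/in.
10.92 ≤ 11.93 → adequate.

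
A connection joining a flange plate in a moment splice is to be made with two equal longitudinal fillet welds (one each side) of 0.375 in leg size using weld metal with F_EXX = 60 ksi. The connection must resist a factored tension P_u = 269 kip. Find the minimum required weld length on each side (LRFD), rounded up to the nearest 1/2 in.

L = 19 in on each side

Throat t_e = 0.707 × 0.375 = 0.2651 in.
φr_n = 0.75 × 0.6 × 60 × 0.2651 = 7.158 kip/in.
L_req = P_u / φr_n = 269 / 7.158 = 37.58 in total.
Per side: 37.58 / 2 = 18.79 in.
Round up → use L = 19 in on each side.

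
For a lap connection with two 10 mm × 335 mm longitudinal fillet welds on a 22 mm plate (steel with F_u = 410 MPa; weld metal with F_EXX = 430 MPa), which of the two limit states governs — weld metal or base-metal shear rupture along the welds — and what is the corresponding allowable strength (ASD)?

R_n/Ω ≈ 611 kN (weld metal governs)

t_e = 0.707 × 10 = 7.07 mm; L = 670 mm.
Weld metal: R_n/Ω = (1/2.0) × 0.6 × 430 × 7.07 × 670 × 10⁻³ = 611.1 kN.
Base metal (shear rupture): R_n/Ω = (1/2.0) × 0.6 × 410 × 22 × 670 × 10⁻³ = 1813 kN.
Governing: weld metal.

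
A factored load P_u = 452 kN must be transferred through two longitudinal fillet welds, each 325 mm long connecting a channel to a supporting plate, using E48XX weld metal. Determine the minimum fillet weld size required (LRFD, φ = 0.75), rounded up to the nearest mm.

E48XX → F_EXX = 480 MPa.
Total weld length L = 650 mm.
Required throat t_e = P_u / (φ × 0.6 F_EXX × L) = 452 / (0.75 × 0.6 × 480 × 650 × 10⁻³) = 3.219 mm.
Required leg w = t_e / 0.707 = 4.554 mm → use 5 mm.

w = 5 mm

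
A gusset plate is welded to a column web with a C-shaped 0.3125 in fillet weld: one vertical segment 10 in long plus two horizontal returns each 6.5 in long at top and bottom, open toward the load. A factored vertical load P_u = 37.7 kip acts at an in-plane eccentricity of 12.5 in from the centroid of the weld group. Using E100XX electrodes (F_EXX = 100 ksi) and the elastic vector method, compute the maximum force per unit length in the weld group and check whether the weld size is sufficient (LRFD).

f_max ≈ 7.49 kip/in; adequate

Total weld length L_w = 23 in. Treat welds as unit-width lines.
Centroid: x̄ = 2×6.5×3.25 / 23 = 1.837 in from the vertical weld.
Polar moment about centroid: J = I_x + I_y = [10³/12 + 2×6.5×5²] + [10×1.837² + 2(6.5³/12 + 6.5×1.413²)] = 513.8 in³.
Direct shear f_v = P/L_w = 37.7 / 23 = 1.639 kip/in (vertical).
Torsion M = P·e = 37.7 × 12.5 = 471.25 kip·in.
Critical point at (x, y) = (4.663, 5) from centroid. f_tx = M·y/J = 4.586 kip/in; f_ty = M·x/J = 4.277 kip/in.
Resultant f_max = √[f_tx² + (f_v + f_ty)²] = √[4.586² + (1.639 + 4.277)²] = 7.485 kip/in.
Capacity per unit length: φr_n = 0.75 × 0.6 × 100 × (0.707 × 0.3125) = 9.942 kip/in.
7.485 ≤ 9.942 → adequate.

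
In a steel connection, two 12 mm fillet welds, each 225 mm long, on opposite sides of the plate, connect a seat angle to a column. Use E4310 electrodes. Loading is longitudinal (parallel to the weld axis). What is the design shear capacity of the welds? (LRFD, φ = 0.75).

φR_n ≈ 739 kN

E43XX → F_EXX = 430 MPa.
Effective throat t_e = 0.707 × 12 = 8.484 mm.
Total length L = 450 mm; A_we = 8.484 × 450 = 3818 mm².
F_nw = 0.6 F_EXX = 0.6 × 430 = 258 MPa.
φR_n = 0.75 × 258 × 3818 × 10⁻³ = 738.7 kN.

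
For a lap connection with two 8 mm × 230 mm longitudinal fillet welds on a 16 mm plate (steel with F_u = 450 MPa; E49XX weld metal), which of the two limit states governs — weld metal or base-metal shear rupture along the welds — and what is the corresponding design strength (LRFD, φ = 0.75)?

φR_n ≈ 574 kN (weld metal governs)

E49XX → F_EXX = 490 MPa.
t_e = 0.707 × 8 = 5.656 mm; L = 460 mm.
Weld metal: φR_n = 0.75 × 0.6 × 490 × 5.656 × 460 × 10⁻³ = 573.7 kN.
Base metal (shear rupture): φR_n = 0.75 × 0.6 × 450 × 16 × 460 × 10⁻³ = 1490 kN.
Governing: weld metal.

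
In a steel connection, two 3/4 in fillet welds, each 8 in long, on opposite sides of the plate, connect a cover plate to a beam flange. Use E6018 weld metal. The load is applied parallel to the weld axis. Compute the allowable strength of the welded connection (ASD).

E60XX → F_EXX = 60 ksi.
Effective throat t_e = 0.707 × 0.75 = 0.5302 in.
Total length L = 16 in; A_we = 0.5302 × 16 = 8.484 in².
F_nw = 0.6 F_EXX = 0.6 × 60 = 36 ksi.
R_n = 36 × 8.484 = 305.4 kip; R_n/Ω = 305.4/2.0 = 152.7 kip.

R_n/Ω ≈ 153 kip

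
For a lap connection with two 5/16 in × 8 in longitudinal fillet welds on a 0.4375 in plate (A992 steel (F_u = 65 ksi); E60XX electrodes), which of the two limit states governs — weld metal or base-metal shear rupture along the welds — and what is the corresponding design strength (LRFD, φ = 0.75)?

φR_n ≈ 95.4 kips (weld metal governs)

E60XX → F_EXX = 60 ksi.
t_e = 0.707 × 0.3125 = 0.2209 in; L = 16 in.
Weld metal: φR_n = 0.75 × 0.6 × 60 × 0.2209 × 16 = 95.44 kips.
Base metal (shear rupture): φR_n = 0.75 × 0.6 × 65 × 0.4375 × 16 = 204.8 kips.
Governing: weld metal.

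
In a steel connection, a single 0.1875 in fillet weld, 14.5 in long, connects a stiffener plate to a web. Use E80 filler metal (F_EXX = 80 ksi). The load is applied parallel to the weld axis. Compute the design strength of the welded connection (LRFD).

φR_n ≈ 69.2 kip

Effective throat t_e = 0.707 × 0.1875 = 0.1326 in.
Total length L = 14.5 in; A_we = 0.1326 × 14.5 = 1.922 in².
F_nw = 0.6 F_EXX = 0.6 × 80 = 48 ksi.
φR_n = 0.75 × 48 × 1.922 = 69.2 kip.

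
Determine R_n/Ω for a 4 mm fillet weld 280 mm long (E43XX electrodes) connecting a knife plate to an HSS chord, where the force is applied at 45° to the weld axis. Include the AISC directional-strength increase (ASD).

R_n/Ω ≈ 133 kN

E43XX → F_EXX = 430 MPa.
t_e = 0.707 × 4 = 2.828 mm; A_we = 2.828 × 280 = 791.8 mm².
Directional factor: 1.0 + 0.5 sin^1.5(45°) = 1.297.
F_nw = 0.6 × 430 × 1.297 = 334.7 MPa.
R_n/Ω = (334.7 × 791.8) / 2.0 × 10⁻³ = 132.5 kN.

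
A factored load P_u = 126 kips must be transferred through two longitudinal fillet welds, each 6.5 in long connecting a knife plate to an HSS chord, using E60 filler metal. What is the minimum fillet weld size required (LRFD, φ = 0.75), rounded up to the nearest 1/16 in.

E60XX → F_EXX = 60 ksi.
Total weld length L = 13 in.
Required throat t_e = P_u / (φ × 0.6 F_EXX × L) = 126 / (0.75 × 0.6 × 60 × 13) = 0.359 in.
Required leg w = t_e / 0.707 = 0.5077 in → use 9/16 in.

w = 9/16 in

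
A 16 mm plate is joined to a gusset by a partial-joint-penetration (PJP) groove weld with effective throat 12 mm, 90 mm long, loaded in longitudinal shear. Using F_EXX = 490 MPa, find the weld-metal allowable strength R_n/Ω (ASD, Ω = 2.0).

R_n/Ω ≈ 159 kN

Effective throat (given) t_e = 12 mm.
A_we = 12 × 90 = 1080 mm².
F_nw = 0.6 F_EXX = 294 MPa.
R_n/Ω = (294 × 1080) / 2.0 × 10⁻³ = 158.8 kN.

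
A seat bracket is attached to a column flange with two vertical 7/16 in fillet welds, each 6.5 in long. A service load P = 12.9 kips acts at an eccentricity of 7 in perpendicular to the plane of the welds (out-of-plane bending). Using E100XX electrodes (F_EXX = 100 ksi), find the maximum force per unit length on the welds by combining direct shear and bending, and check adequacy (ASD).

f_max ≈ 6.49 kip/in; adequate

L_w = 2 × 6.5 = 13 in; section modulus (unit throat) S = 2 × L²/6 = 14.08 in².
Direct shear f_v = P/L_w = 12.9/13 = 0.9923 kip/in.
Moment M = P × e = 12.9 × 7 = 90.3 kip·in; bending f_b = M/S = 6.412 kip/in.
f_max = √(f_v² + f_b²) = √(0.9923² + 6.412²) = 6.488 kip/in.
r_n/Ω = (1/2.0) × 0.6 × 100 × (0.707 × 0.4375) = 9.279 kip/in → adequate.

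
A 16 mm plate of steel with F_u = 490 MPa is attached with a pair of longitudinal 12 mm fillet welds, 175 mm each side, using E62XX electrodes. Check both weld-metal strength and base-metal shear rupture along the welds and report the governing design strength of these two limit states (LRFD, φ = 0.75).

φR_n ≈ 828 kN (weld metal governs)

E62XX → F_EXX = 620 MPa.
t_e = 0.707 × 12 = 8.484 mm; L = 350 mm.
Weld metal: φR_n = 0.75 × 0.6 × 620 × 8.484 × 350 × 10⁻³ = 828.5 kN.
Base metal (shear rupture): φR_n = 0.75 × 0.6 × 490 × 16 × 350 × 10⁻³ = 1235 kN.
Governing: weld metal.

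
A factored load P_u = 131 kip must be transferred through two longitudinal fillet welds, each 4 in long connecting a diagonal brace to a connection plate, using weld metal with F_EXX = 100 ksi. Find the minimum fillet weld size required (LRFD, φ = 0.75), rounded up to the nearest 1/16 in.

w = 9/16 in

Total weld length L = 8 in.
Required throat t_e = P_u / (φ × 0.6 F_EXX × L) = 131 / (0.75 × 0.6 × 100 × 8) = 0.3639 in.
Required leg w = t_e / 0.707 = 0.5147 in → use 9/16 in.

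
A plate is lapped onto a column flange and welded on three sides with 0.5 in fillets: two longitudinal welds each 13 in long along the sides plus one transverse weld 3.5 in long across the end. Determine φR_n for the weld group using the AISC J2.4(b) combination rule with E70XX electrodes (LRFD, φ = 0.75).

E70XX → F_EXX = 70 ksi.
t_e = 0.707 × 0.5 = 0.3535 in.
R_nwl = 0.6 × 70 × 0.3535 × 26 = 386 kips (longitudinal, 2 welds).
R_nwt = 0.6 × 70 × 0.3535 × 3.5 = 51.96 kips (transverse, base value).
(i) R_nwl + R_nwt = 438 kips; (ii) 0.85 R_nwl + 1.5 R_nwt = 406.1 kips.
R_n = max = 438 kips [governs: (i)]; φR_n = 328.5 kips.

φR_n ≈ 328 kips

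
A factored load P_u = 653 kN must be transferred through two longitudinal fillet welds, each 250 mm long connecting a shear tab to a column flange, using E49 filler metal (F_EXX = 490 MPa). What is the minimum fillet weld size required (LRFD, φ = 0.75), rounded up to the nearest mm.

Total weld length L = 500 mm.
Required throat t_e = P_u / (φ × 0.6 F_EXX × L) = 653 / (0.75 × 0.6 × 490 × 500 × 10⁻³) = 5.923 mm.
Required leg w = t_e / 0.707 = 8.378 mm → use 9 mm.

w = 9 mm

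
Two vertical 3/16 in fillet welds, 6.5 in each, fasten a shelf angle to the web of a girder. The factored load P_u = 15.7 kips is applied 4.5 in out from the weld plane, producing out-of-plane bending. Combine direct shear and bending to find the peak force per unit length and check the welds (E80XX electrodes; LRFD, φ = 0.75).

f_max ≈ 5.16 kip/in; NOT adequate

E80XX → F_EXX = 80 ksi.
L_w = 2 × 6.5 = 13 in; section modulus (unit throat) S = 2 × L²/6 = 14.08 in².
Direct shear f_v = P/L_w = 15.7/13 = 1.208 kip/in.
Moment M = P × e = 15.7 × 4.5 = 70.65 kip·in; bending f_b = M/S = 5.017 kip/in.
f_max = √(f_v² + f_b²) = √(1.208² + 5.017²) = 5.16 kip/in.
φr_n = 0.75 × 0.6 × 80 × (0.707 × 0.1875) = 4.772 kip/in → NOT adequate.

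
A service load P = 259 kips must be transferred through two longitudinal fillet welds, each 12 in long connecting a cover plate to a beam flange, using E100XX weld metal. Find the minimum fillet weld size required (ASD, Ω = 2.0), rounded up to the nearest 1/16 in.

E100XX → F_EXX = 100 ksi.
Total weld length L = 24 in.
Required throat t_e = P × Ω / (0.6 F_EXX × L) = 259 × 2.0 / (0.6 × 100 × 24) = 0.3597 in.
Required leg w = t_e / 0.707 = 0.5088 in → use 9/16 in.

w = 9/16 in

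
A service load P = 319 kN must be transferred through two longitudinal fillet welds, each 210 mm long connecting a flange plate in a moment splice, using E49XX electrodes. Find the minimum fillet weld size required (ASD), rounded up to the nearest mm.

w = 8 mm

E49XX → F_EXX = 490 MPa.
Total weld length L = 420 mm.
Required throat t_e = P × Ω / (0.6 F_EXX × L) = 319 × 2.0 / (0.6 × 490 × 420 × 10⁻³) = 5.167 mm.
Required leg w = t_e / 0.707 = 7.308 mm → use 8 mm.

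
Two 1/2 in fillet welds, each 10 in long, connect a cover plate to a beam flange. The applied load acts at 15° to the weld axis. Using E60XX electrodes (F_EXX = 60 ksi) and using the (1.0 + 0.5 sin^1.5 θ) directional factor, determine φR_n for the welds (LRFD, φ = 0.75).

φR_n ≈ 203 kips

t_e = 0.707 × 0.5 = 0.3535 in; A_we = 0.3535 × 20 = 7.07 in².
Directional factor: 1.0 + 0.5 sin^1.5(15°) = 1.066.
F_nw = 0.6 × 60 × 1.066 = 38.37 ksi.
φR_n = 0.75 × 38.37 × 7.07 = 203.5 kips.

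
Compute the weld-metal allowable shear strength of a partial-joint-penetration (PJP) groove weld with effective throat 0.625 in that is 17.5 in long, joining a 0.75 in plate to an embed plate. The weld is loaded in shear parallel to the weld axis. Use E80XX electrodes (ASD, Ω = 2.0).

E80XX → F_EXX = 80 ksi.
Effective throat (given) t_e = 0.625 in.
A_we = 0.625 × 17.5 = 10.94 in².
F_nw = 0.6 F_EXX = 48 ksi.
R_n/Ω = (48 × 10.94) / 2.0 = 262.5 kips.

R_n/Ω ≈ 262 kips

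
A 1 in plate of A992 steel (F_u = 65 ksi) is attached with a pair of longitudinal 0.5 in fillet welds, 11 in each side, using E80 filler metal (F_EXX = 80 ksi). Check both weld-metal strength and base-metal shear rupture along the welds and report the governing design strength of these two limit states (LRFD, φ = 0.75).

t_e = 0.707 × 0.5 = 0.3535 in; L = 22 in.
Weld metal: φR_n = 0.75 × 0.6 × 80 × 0.3535 × 22 = 280 kip.
Base metal (shear rupture): φR_n = 0.75 × 0.6 × 65 × 1 × 22 = 643.5 kip.
Governing: weld metal.

φR_n ≈ 280 kip (weld metal governs)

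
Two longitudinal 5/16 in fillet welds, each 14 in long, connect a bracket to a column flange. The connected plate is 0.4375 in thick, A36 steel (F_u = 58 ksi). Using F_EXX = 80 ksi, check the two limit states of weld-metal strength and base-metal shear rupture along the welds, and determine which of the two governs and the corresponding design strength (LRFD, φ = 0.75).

t_e = 0.707 × 0.3125 = 0.2209 in; L = 28 in.
Weld metal: φR_n = 0.75 × 0.6 × 80 × 0.2209 × 28 = 222.7 kips.
Base metal (shear rupture): φR_n = 0.75 × 0.6 × 58 × 0.4375 × 28 = 319.7 kips.
Governing: weld metal.

φR_n ≈ 223 kips (weld metal governs)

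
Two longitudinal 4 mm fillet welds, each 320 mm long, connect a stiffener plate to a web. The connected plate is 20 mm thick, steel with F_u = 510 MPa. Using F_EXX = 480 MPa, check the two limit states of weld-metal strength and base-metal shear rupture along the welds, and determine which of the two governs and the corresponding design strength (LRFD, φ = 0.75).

φR_n ≈ 391 kN (weld metal governs)

t_e = 0.707 × 4 = 2.828 mm; L = 640 mm.
Weld metal: φR_n = 0.75 × 0.6 × 480 × 2.828 × 640 × 10⁻³ = 390.9 kN.
Base metal (shear rupture): φR_n = 0.75 × 0.6 × 510 × 20 × 640 × 10⁻³ = 2938 kN.
Governing: weld metal.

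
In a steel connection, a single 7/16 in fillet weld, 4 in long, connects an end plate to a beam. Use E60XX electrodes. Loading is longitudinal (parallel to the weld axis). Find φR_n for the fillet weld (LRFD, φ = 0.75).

E60XX → F_EXX = 60 ksi.
Effective throat t_e = 0.707 × 0.4375 = 0.3093 in.
Total length L = 4 in; A_we = 0.3093 × 4 = 1.237 in².
F_nw = 0.6 F_EXX = 0.6 × 60 = 36 ksi.
φR_n = 0.75 × 36 × 1.237 = 33.41 kips.

φR_n ≈ 33.4 kips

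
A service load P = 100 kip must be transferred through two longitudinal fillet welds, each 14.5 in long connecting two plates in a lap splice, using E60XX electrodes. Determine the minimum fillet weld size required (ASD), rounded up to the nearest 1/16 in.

w = 5/16 in

E60XX → F_EXX = 60 ksi.
Total weld length L = 29 in.
Required throat t_e = P × Ω / (0.6 F_EXX × L) = 100 × 2.0 / (0.6 × 60 × 29) = 0.1916 in.
Required leg w = t_e / 0.707 = 0.271 in → use 5/16 in.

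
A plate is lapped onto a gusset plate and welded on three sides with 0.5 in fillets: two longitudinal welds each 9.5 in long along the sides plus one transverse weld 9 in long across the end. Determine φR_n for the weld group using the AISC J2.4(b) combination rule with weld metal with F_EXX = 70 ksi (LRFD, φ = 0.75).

φR_n ≈ 330 kip

t_e = 0.707 × 0.5 = 0.3535 in.
R_nwl = 0.6 × 70 × 0.3535 × 19 = 282.1 kip (longitudinal, 2 welds).
R_nwt = 0.6 × 70 × 0.3535 × 9 = 133.6 kip (transverse, base value).
(i) R_nwl + R_nwt = 415.7 kip; (ii) 0.85 R_nwl + 1.5 R_nwt = 440.2 kip.
R_n = max = 440.2 kip [governs: (ii)]; φR_n = 330.2 kip.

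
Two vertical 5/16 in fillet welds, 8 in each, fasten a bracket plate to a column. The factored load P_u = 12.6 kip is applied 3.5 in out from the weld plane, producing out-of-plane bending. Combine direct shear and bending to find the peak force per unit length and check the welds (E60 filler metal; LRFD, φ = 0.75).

f_max ≈ 2.21 kip/in; adequate

E60XX → F_EXX = 60 ksi.
L_w = 2 × 8 = 16 in; section modulus (unit throat) S = 2 × L²/6 = 21.33 in².
Direct shear f_v = P/L_w = 12.6/16 = 0.7875 kip/in.
Moment M = P × e = 12.6 × 3.5 = 44.1 kip·in; bending f_b = M/S = 2.067 kip/in.
f_max = √(f_v² + f_b²) = √(0.7875² + 2.067²) = 2.212 kip/in.
φr_n = 0.75 × 0.6 × 60 × (0.707 × 0.3125) = 5.965 kip/in → adequate.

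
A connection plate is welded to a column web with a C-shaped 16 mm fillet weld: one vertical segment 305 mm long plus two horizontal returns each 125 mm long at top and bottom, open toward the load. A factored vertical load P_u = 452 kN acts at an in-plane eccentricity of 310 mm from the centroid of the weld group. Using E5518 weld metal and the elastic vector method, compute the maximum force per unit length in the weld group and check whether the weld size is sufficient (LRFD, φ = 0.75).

f_max ≈ 3310 N/mm; NOT adequate

E55XX → F_EXX = 550 MPa.
Total weld length L_w = 555 mm. Treat welds as unit-width lines.
Centroid: x̄ = 2×125×62.5 / 555 = 28.15 mm from the vertical weld.
Polar moment about centroid: J = I_x + I_y = [305³/12 + 2×125×152.5²] + [305×28.15² + 2(125³/12 + 125×34.35²)] = 9041000 mm³.
Direct shear f_v = P/L_w = 452×10³ / 555 = 814.4 N/mm (vertical).
Torsion M = P·e = 452×10³ × 310 = 140120000 N·mm.
Critical point at (x, y) = (96.85, 152.5) from centroid. f_tx = M·y/J = 2364 N/mm; f_ty = M·x/J = 1501 N/mm.
Resultant f_max = √[f_tx² + (f_v + f_ty)²] = √[2364² + (814.4 + 1501)²] = 3309 N/mm.
Capacity per unit length: φr_n = 0.75 × 0.6 × 550 × (0.707 × 16) = 2800 N/mm.
3309 > 2800 → NOT adequate.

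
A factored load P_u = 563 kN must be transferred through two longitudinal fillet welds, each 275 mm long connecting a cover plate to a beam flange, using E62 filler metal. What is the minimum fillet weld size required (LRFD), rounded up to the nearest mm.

E62XX → F_EXX = 620 MPa.
Total weld length L = 550 mm.
Required throat t_e = P_u / (φ × 0.6 F_EXX × L) = 563 / (0.75 × 0.6 × 620 × 550 × 10⁻³) = 3.669 mm.
Required leg w = t_e / 0.707 = 5.189 mm → use 6 mm.

w = 6 mm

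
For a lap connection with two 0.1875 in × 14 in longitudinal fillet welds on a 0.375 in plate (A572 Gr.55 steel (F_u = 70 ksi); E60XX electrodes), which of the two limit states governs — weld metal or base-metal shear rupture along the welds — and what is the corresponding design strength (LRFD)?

φR_n ≈ 100 kips (weld metal governs)

E60XX → F_EXX = 60 ksi.
t_e = 0.707 × 0.1875 = 0.1326 in; L = 28 in.
Weld metal: φR_n = 0.75 × 0.6 × 60 × 0.1326 × 28 = 100.2 kips.
Base metal (shear rupture): φR_n = 0.75 × 0.6 × 70 × 0.375 × 28 = 330.8 kips.
Governing: weld metal.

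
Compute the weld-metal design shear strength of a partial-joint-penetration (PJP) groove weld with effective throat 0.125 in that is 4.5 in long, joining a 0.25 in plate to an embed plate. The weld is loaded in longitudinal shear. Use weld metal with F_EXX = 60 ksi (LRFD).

φR_n ≈ 15.2 kips

Effective throat (given) t_e = 0.125 in.
A_we = 0.125 × 4.5 = 0.5625 in².
F_nw = 0.6 F_EXX = 36 ksi.
φR_n = 0.75 × 36 × 0.5625 = 15.19 kips.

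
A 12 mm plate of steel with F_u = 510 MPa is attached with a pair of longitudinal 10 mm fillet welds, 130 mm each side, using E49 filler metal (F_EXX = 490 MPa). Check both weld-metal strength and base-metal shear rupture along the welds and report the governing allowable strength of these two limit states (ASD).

t_e = 0.707 × 10 = 7.07 mm; L = 260 mm.
Weld metal: R_n/Ω = (1/2.0) × 0.6 × 490 × 7.07 × 260 × 10⁻³ = 270.2 kN.
Base metal (shear rupture): R_n/Ω = (1/2.0) × 0.6 × 510 × 12 × 260 × 10⁻³ = 477.4 kN.
Governing: weld metal.

R_n/Ω ≈ 270 kN (weld metal governs)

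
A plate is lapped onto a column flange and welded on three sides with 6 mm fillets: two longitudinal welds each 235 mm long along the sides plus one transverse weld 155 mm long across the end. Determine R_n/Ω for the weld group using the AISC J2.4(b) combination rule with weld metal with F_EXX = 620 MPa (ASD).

R_n/Ω ≈ 499 kN

t_e = 0.707 × 6 = 4.242 mm.
R_nwl = 0.6 × 620 × 4.242 × 470 × 10⁻³ = 741.7 kN (longitudinal, 2 welds).
R_nwt = 0.6 × 620 × 4.242 × 155 × 10⁻³ = 244.6 kN (transverse, base value).
(i) R_nwl + R_nwt = 986.3 kN; (ii) 0.85 R_nwl + 1.5 R_nwt = 997.3 kN.
R_n = max = 997.3 kN [governs: (ii)]; R_n/Ω = 498.7 kN.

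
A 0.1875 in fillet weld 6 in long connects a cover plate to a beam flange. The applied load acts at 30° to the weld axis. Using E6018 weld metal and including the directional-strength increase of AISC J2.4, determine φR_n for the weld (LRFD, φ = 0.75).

φR_n ≈ 25.3 kip

E60XX → F_EXX = 60 ksi.
t_e = 0.707 × 0.1875 = 0.1326 in; A_we = 0.1326 × 6 = 0.7954 in².
Directional factor: 1.0 + 0.5 sin^1.5(30°) = 1.177.
F_nw = 0.6 × 60 × 1.177 = 42.36 ksi.
φR_n = 0.75 × 42.36 × 0.7954 = 25.27 kip.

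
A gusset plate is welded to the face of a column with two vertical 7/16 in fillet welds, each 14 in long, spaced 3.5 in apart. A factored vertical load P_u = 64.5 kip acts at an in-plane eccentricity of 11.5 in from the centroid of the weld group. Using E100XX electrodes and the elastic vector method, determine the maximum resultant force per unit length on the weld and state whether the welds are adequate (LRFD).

f_max ≈ 10.7 kip/in; adequate

E100XX → F_EXX = 100 ksi.
Total weld length L_w = 28 in. Treat welds as unit-width lines.
Polar moment about centroid: J = 2[d³/12 + d(b/2)²] = 2[14³/12 + 14×1.75²] = 543.1 in³.
Direct shear f_v = P/L_w = 64.5 / 28 = 2.304 kip/in (vertical).
Torsion M = P·e = 64.5 × 11.5 = 741.75 kip·in.
Critical point at (x, y) = (1.75, 7) from centroid. f_tx = M·y/J = 9.561 kip/in; f_ty = M·x/J = 2.39 kip/in.
Resultant f_max = √[f_tx² + (f_v + f_ty)²] = √[9.561² + (2.304 + 2.39)²] = 10.65 kip/in.
Capacity per unit length: φr_n = 0.75 × 0.6 × 100 × (0.707 × 0.4375) = 13.92 kip/in.
10.65 ≤ 13.92 → adequate.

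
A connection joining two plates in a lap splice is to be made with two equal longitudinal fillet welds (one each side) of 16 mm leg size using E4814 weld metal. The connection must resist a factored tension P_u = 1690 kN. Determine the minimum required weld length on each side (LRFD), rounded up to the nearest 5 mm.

L = 350 mm on each side

E48XX → F_EXX = 480 MPa.
Throat t_e = 0.707 × 16 = 11.31 mm.
φr_n = 0.75 × 0.6 × 480 × 11.31 × 10⁻³ = 2.443 kN/mm.
L_req = P_u / φr_n = 1690 / 2.443 = 691.7 mm total.
Per side: 691.7 / 2 = 345.8 mm.
Round up → use L = 350 mm on each side.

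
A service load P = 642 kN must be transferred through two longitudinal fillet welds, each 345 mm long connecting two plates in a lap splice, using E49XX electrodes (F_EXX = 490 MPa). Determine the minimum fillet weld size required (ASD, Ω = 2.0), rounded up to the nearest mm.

Total weld length L = 690 mm.
Required throat t_e = P × Ω / (0.6 F_EXX × L) = 642 × 2.0 / (0.6 × 490 × 690 × 10⁻³) = 6.329 mm.
Required leg w = t_e / 0.707 = 8.953 mm → use 9 mm.

w = 9 mm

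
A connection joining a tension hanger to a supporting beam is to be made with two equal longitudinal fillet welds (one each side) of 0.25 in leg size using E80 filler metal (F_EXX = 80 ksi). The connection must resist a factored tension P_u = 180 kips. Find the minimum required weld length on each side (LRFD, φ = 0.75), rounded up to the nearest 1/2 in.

L = 14.5 in on each side

Throat t_e = 0.707 × 0.25 = 0.1767 in.
φr_n = 0.75 × 0.6 × 80 × 0.1767 = 6.363 kips/in.
L_req = P_u / φr_n = 180 / 6.363 = 28.29 in total.
Per side: 28.29 / 2 = 14.14 in.
Round up → use L = 14.5 in on each side.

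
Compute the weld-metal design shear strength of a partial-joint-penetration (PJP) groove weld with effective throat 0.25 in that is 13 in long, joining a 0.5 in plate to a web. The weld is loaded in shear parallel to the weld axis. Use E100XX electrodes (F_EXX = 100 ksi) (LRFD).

Effective throat (given) t_e = 0.25 in.
A_we = 0.25 × 13 = 3.25 in².
F_nw = 0.6 F_EXX = 60 ksi.
φR_n = 0.75 × 60 × 3.25 = 146.2 kip.

φR_n ≈ 146 kip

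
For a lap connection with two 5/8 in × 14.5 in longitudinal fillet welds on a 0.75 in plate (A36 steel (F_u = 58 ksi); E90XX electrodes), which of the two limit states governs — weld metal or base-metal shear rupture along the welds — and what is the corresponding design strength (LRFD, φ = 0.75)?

E90XX → F_EXX = 90 ksi.
t_e = 0.707 × 0.625 = 0.4419 in; L = 29 in.
Weld metal: φR_n = 0.75 × 0.6 × 90 × 0.4419 × 29 = 519 kips.
Base metal (shear rupture): φR_n = 0.75 × 0.6 × 58 × 0.75 × 29 = 567.7 kips.
Governing: weld metal.

φR_n ≈ 519 kips (weld metal governs)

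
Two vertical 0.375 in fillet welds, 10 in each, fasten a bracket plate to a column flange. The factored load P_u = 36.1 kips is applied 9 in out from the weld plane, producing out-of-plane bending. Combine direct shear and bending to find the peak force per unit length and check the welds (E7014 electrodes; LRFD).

f_max ≈ 9.91 kip/in; NOT adequate

E70XX → F_EXX = 70 ksi.
L_w = 2 × 10 = 20 in; section modulus (unit throat) S = 2 × L²/6 = 33.33 in².
Direct shear f_v = P/L_w = 36.1/20 = 1.805 kip/in.
Moment M = P × e = 36.1 × 9 = 324.9 kip·in; bending f_b = M/S = 9.747 kip/in.
f_max = √(f_v² + f_b²) = √(1.805² + 9.747²) = 9.913 kip/in.
φr_n = 0.75 × 0.6 × 70 × (0.707 × 0.375) = 8.351 kip/in → NOT adequate.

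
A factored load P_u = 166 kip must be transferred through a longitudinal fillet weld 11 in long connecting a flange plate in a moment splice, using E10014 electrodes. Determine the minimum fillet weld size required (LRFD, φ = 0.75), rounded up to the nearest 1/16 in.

w = 1/2 in

E100XX → F_EXX = 100 ksi.
Total weld length L = 11 in.
Required throat t_e = P_u / (φ × 0.6 F_EXX × L) = 166 / (0.75 × 0.6 × 100 × 11) = 0.3354 in.
Required leg w = t_e / 0.707 = 0.4743 in → use 1/2 in.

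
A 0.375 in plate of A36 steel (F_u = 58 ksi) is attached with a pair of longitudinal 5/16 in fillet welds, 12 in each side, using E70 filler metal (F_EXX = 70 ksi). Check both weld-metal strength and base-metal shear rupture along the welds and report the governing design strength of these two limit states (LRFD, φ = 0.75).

φR_n ≈ 167 kip (weld metal governs)

t_e = 0.707 × 0.3125 = 0.2209 in; L = 24 in.
Weld metal: φR_n = 0.75 × 0.6 × 70 × 0.2209 × 24 = 167 kip.
Base metal (shear rupture): φR_n = 0.75 × 0.6 × 58 × 0.375 × 24 = 234.9 kip.
Governing: weld metal.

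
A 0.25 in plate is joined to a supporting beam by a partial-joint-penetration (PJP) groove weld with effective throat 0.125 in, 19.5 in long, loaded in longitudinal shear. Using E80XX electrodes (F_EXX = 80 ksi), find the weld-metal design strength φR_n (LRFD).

Effective throat (given) t_e = 0.125 in.
A_we = 0.125 × 19.5 = 2.438 in².
F_nw = 0.6 F_EXX = 48 ksi.
φR_n = 0.75 × 48 × 2.438 = 87.75 kips.

φR_n ≈ 87.8 kips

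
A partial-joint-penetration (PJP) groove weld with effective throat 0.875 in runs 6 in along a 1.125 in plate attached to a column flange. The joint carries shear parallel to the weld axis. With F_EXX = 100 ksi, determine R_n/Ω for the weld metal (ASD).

Effective throat (given) t_e = 0.875 in.
A_we = 0.875 × 6 = 5.25 in².
F_nw = 0.6 F_EXX = 60 ksi.
R_n/Ω = (60 × 5.25) / 2.0 = 157.5 kip.

R_n/Ω ≈ 158 kip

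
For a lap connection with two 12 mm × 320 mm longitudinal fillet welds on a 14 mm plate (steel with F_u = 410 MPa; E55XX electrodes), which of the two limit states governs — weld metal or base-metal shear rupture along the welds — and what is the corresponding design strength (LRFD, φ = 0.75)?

φR_n ≈ 1340 kN (weld metal governs)

E55XX → F_EXX = 550 MPa.
t_e = 0.707 × 12 = 8.484 mm; L = 640 mm.
Weld metal: φR_n = 0.75 × 0.6 × 550 × 8.484 × 640 × 10⁻³ = 1344 kN.
Base metal (shear rupture): φR_n = 0.75 × 0.6 × 410 × 14 × 640 × 10⁻³ = 1653 kN.
Governing: weld metal.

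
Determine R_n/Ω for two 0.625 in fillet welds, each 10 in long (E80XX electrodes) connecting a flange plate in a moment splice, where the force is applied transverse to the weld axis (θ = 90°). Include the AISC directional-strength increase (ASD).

E80XX → F_EXX = 80 ksi.
t_e = 0.707 × 0.625 = 0.4419 in; A_we = 0.4419 × 20 = 8.837 in².
Directional factor: 1.0 + 0.5 sin^1.5(90°) = 1.5.
F_nw = 0.6 × 80 × 1.5 = 72 ksi.
R_n/Ω = (72 × 8.837) / 2.0 = 318.1 kips.

R_n/Ω ≈ 318 kips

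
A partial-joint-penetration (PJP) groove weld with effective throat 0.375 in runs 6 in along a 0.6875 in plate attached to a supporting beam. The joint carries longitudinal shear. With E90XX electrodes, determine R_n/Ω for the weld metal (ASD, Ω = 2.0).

R_n/Ω ≈ 60.8 kips

E90XX → F_EXX = 90 ksi.
Effective throat (given) t_e = 0.375 in.
A_we = 0.375 × 6 = 2.25 in².
F_nw = 0.6 F_EXX = 54 ksi.
R_n/Ω = (54 × 2.25) / 2.0 = 60.75 kips.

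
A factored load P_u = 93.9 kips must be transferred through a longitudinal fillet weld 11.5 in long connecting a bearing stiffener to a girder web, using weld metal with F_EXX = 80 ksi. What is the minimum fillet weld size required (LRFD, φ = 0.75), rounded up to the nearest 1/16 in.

Total weld length L = 11.5 in.
Required throat t_e = P_u / (φ × 0.6 F_EXX × L) = 93.9 / (0.75 × 0.6 × 80 × 11.5) = 0.2268 in.
Required leg w = t_e / 0.707 = 0.3208 in → use 3/8 in.

w = 3/8 in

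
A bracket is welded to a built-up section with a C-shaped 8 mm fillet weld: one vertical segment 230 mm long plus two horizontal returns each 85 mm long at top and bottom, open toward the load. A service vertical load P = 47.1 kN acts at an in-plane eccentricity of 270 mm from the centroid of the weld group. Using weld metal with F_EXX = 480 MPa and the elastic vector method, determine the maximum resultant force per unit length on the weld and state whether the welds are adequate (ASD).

Total weld length L_w = 400 mm. Treat welds as unit-width lines.
Centroid: x̄ = 2×85×42.5 / 400 = 18.06 mm from the vertical weld.
Polar moment about centroid: J = I_x + I_y = [230³/12 + 2×85×115²] + [230×18.06² + 2(85³/12 + 85×24.44²)] = 3541000 mm³.
Direct shear f_v = P/L_w = 47.1×10³ / 400 = 117.8 N/mm (vertical).
Torsion M = P·e = 47.1×10³ × 270 = 12717000 N·mm.
Critical point at (x, y) = (66.94, 115) from centroid. f_tx = M·y/J = 413 N/mm; f_ty = M·x/J = 240.4 N/mm.
Resultant f_max = √[f_tx² + (f_v + f_ty)²] = √[413² + (117.8 + 240.4)²] = 546.7 N/mm.
Capacity per unit length: r_n/Ω = (1/2.0) × 0.6 × 480 × (0.707 × 8) = 814.5 N/mm.
546.7 ≤ 814.5 → adequate.

f_max ≈ 547 N/mm; adequate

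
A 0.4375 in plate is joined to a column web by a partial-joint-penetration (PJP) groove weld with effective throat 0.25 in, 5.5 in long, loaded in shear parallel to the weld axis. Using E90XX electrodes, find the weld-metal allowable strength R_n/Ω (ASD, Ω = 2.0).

E90XX → F_EXX = 90 ksi.
Effective throat (given) t_e = 0.25 in.
A_we = 0.25 × 5.5 = 1.375 in².
F_nw = 0.6 F_EXX = 54 ksi.
R_n/Ω = (54 × 1.375) / 2.0 = 37.12 kip.

R_n/Ω ≈ 37.1 kip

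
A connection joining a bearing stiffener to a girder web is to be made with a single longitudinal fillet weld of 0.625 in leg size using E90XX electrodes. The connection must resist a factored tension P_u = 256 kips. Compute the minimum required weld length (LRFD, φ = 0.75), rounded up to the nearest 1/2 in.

L = 14.5 in

E90XX → F_EXX = 90 ksi.
Throat t_e = 0.707 × 0.625 = 0.4419 in.
φr_n = 0.75 × 0.6 × 90 × 0.4419 = 17.9 kips/in.
L_req = P_u / φr_n = 256 / 17.9 = 14.3 in total.
Round up → use L = 14.5 in.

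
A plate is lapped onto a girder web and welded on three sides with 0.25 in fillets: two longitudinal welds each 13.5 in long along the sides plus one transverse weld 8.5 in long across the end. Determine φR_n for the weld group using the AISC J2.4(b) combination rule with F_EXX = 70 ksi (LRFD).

t_e = 0.707 × 0.25 = 0.1767 in.
R_nwl = 0.6 × 70 × 0.1767 × 27 = 200.4 kips (longitudinal, 2 welds).
R_nwt = 0.6 × 70 × 0.1767 × 8.5 = 63.1 kips (transverse, base value).
(i) R_nwl + R_nwt = 263.5 kips; (ii) 0.85 R_nwl + 1.5 R_nwt = 265 kips.
R_n = max = 265 kips [governs: (ii)]; φR_n = 198.8 kips.

φR_n ≈ 199 kips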